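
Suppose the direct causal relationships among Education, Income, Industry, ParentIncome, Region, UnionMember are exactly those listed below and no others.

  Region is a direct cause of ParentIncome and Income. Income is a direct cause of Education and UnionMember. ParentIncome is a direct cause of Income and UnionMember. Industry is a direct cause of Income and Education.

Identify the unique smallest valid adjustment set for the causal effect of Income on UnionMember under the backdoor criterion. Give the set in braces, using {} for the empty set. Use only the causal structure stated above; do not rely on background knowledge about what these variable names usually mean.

{ParentIncome}

Variables eligible for adjustment (non-descendants of Income, excluding Income and UnionMember): {Industry, ParentIncome, Region}.
Backdoor paths from Income to UnionMember:
  P1: Income <- Region -> ParentIncome -> UnionMember
  P2: Income <- ParentIncome -> UnionMember
The empty set is not sufficient: P1 (Income <- Region -> ParentIncome -> UnionMember) has no collider blocking it and no conditioned non-collider, so it is open.
Try {ParentIncome}:
  P1: blocked at chain node ParentIncome ∈ conditioning set.
  P2: blocked at fork node ParentIncome ∈ conditioning set.
{ParentIncome} contains no descendant of Income and blocks every backdoor path.
No other singleton works — e.g. {Region} leaves P2 open — so {ParentIncome} is the unique smallest valid adjustment set.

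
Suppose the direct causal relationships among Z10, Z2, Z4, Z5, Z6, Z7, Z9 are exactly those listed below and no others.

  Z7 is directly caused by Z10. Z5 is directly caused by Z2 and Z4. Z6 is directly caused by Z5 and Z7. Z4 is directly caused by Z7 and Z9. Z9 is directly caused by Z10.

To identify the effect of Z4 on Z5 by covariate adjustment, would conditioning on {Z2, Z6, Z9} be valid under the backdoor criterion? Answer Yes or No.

No

Backdoor paths from Z4 to Z5 (paths whose first edge points into Z4):
  P1: Z4 <- Z7 -> Z6 <- Z5
  P2: Z4 <- Z9 <- Z10 -> Z7 -> Z6 <- Z5
Condition 1 (no descendant of Z4 in the set): FAILS — Z6 is a descendant of Z4.
Condition 2 (every backdoor path blocked by {Z2, Z6, Z9}):
  P1: open — collider(s) Z6 are conditioned on (or have a conditioned descendant) and no non-collider on the path is in the set.
  P2: blocked at chain node Z9 ∈ conditioning set.
{Z2, Z6, Z9} does not satisfy the backdoor criterion.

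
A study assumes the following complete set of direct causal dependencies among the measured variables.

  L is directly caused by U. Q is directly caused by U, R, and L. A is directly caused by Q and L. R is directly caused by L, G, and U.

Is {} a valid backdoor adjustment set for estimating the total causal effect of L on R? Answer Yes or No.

Backdoor paths from L to R (paths whose first edge points into L):
  P1: L <- U -> R
  P2: L <- U -> Q <- R
Condition 1 (no descendant of L in the set): holds — descendants of L are {A, Q, R}; none are in {}.
Condition 2 (every backdoor path blocked by {}):
  P1: open — no interior node is in the conditioning set.
  P2: blocked at collider Q (neither it nor any descendant is in the conditioning set).
{} does not satisfy the backdoor criterion.

No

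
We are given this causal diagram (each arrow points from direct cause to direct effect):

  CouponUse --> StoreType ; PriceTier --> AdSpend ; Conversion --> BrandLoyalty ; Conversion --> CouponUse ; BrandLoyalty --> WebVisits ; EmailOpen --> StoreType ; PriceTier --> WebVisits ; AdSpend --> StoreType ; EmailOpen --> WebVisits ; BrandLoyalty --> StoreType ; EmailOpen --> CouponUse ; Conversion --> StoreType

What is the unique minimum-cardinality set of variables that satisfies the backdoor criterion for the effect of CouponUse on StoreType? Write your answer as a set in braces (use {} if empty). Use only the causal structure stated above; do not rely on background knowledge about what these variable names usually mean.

{Conversion, EmailOpen}

Variables eligible for adjustment (non-descendants of CouponUse, excluding CouponUse and StoreType): {AdSpend, BrandLoyalty, Conversion, EmailOpen, PriceTier, WebVisits}.
Backdoor paths from CouponUse to StoreType:
  P1: CouponUse <- Conversion -> BrandLoyalty -> StoreType
  P2: CouponUse <- Conversion -> BrandLoyalty -> WebVisits <- PriceTier -> AdSpend -> StoreType
  P3: CouponUse <- Conversion -> BrandLoyalty -> WebVisits <- EmailOpen -> StoreType
  P4: CouponUse <- Conversion -> StoreType
  P5: CouponUse <- EmailOpen -> StoreType
  P6: CouponUse <- EmailOpen -> WebVisits <- PriceTier -> AdSpend -> StoreType
  P7: CouponUse <- EmailOpen -> WebVisits <- BrandLoyalty <- Conversion -> StoreType
  P8: CouponUse <- EmailOpen -> WebVisits <- BrandLoyalty -> StoreType
The empty set is not sufficient: P1 (CouponUse <- Conversion -> BrandLoyalty -> StoreType) has no collider blocking it and no conditioned non-collider, so it is open.
Try {Conversion, EmailOpen}:
  P1: blocked at fork node Conversion ∈ conditioning set.
  P2: blocked at fork node Conversion ∈ conditioning set.
  P3: blocked at fork node Conversion ∈ conditioning set.
  P4: blocked at fork node Conversion ∈ conditioning set.
  P5: blocked at fork node EmailOpen ∈ conditioning set.
  P6: blocked at fork node EmailOpen ∈ conditioning set.
  P7: blocked at fork node EmailOpen ∈ conditioning set.
  P8: blocked at fork node EmailOpen ∈ conditioning set.
{Conversion, EmailOpen} contains no descendant of CouponUse and blocks every backdoor path.
Every element of {Conversion, EmailOpen} is needed (dropping Conversion leaves P1 open; dropping EmailOpen leaves P5 open), so no proper subset is valid.
Among all size-2 subsets of the eligible variables, only {Conversion, EmailOpen} blocks every backdoor path, so it is the unique smallest valid adjustment set.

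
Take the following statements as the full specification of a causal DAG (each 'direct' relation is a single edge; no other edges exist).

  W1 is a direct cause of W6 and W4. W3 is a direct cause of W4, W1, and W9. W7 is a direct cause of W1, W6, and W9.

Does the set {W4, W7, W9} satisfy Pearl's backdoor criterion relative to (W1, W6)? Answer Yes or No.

Backdoor paths from W1 to W6 (paths whose first edge points into W1):
  P1: W1 <- W7 -> W6
  P2: W1 <- W3 -> W9 <- W7 -> W6
Condition 1 (no descendant of W1 in the set): FAILS — W4 is a descendant of W1.
Condition 2 (every backdoor path blocked by {W4, W7, W9}):
  P1: blocked at fork node W7 ∈ conditioning set.
  P2: blocked at fork node W7 ∈ conditioning set.
{W4, W7, W9} does not satisfy the backdoor criterion.

No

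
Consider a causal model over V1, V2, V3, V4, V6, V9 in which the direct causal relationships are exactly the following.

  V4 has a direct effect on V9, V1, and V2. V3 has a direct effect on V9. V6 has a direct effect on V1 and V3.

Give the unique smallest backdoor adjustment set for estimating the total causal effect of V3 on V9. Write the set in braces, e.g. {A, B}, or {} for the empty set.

{}

Variables eligible for adjustment (non-descendants of V3, excluding V3 and V9): {V1, V2, V4, V6}.
Backdoor paths from V3 to V9:
  P1: V3 <- V6 -> V1 <- V4 -> V9
Each backdoor path contains an unconditioned collider, so every path is already blocked with the empty conditioning set:
  P1: blocked at collider V1 (neither it nor any descendant is in the conditioning set).
The empty set is therefore the unique smallest valid set.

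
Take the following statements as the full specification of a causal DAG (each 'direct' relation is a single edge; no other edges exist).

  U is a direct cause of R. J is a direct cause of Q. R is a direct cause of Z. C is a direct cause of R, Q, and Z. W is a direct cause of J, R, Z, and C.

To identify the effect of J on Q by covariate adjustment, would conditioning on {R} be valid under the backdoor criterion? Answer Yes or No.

Backdoor paths from J to Q (paths whose first edge points into J):
  P1: J <- W -> C -> Q
  P2: J <- W -> R <- C -> Q
  P3: J <- W -> R -> Z <- C -> Q
  P4: J <- W -> Z <- C -> Q
  P5: J <- W -> Z <- R <- C -> Q
Condition 1 (no descendant of J in the set): holds — descendants of J are {Q}; none are in {R}.
Condition 2 (every backdoor path blocked by {R}):
  P1: open — no interior node is in the conditioning set.
  P2: open — collider(s) R are conditioned on (or have a conditioned descendant) and no non-collider on the path is in the set.
  P3: blocked at chain node R ∈ conditioning set.
  P4: blocked at collider Z (neither it nor any descendant is in the conditioning set).
  P5: blocked at collider Z (neither it nor any descendant is in the conditioning set).
{R} does not satisfy the backdoor criterion.

No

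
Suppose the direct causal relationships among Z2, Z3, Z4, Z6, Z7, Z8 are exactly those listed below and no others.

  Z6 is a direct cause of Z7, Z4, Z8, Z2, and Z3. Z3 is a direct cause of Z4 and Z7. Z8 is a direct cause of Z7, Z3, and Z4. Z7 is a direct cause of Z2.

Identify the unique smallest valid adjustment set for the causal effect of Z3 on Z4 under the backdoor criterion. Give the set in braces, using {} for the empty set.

{Z6, Z8}

Variables eligible for adjustment (non-descendants of Z3, excluding Z3 and Z4): {Z6, Z8}.
Backdoor paths from Z3 to Z4:
  P1: Z3 <- Z6 -> Z8 -> Z4
  P2: Z3 <- Z6 -> Z7 <- Z8 -> Z4
  P3: Z3 <- Z6 -> Z2 <- Z7 <- Z8 -> Z4
  P4: Z3 <- Z6 -> Z4
  P5: Z3 <- Z8 <- Z6 -> Z4
  P6: Z3 <- Z8 -> Z7 <- Z6 -> Z4
  P7: Z3 <- Z8 -> Z7 -> Z2 <- Z6 -> Z4
  P8: Z3 <- Z8 -> Z4
The empty set is not sufficient: P1 (Z3 <- Z6 -> Z8 -> Z4) has no collider blocking it and no conditioned non-collider, so it is open.
Try {Z6, Z8}:
  P1: blocked at fork node Z6 ∈ conditioning set.
  P2: blocked at fork node Z6 ∈ conditioning set.
  P3: blocked at fork node Z6 ∈ conditioning set.
  P4: blocked at fork node Z6 ∈ conditioning set.
  P5: blocked at chain node Z8 ∈ conditioning set.
  P6: blocked at fork node Z8 ∈ conditioning set.
  P7: blocked at fork node Z8 ∈ conditioning set.
  P8: blocked at fork node Z8 ∈ conditioning set.
{Z6, Z8} contains no descendant of Z3 and blocks every backdoor path.
Every element of {Z6, Z8} is needed (dropping Z6 leaves P4 open; dropping Z8 leaves P8 open), so no proper subset is valid.
Among all size-2 subsets of the eligible variables, only {Z6, Z8} blocks every backdoor path, so it is the unique smallest valid adjustment set.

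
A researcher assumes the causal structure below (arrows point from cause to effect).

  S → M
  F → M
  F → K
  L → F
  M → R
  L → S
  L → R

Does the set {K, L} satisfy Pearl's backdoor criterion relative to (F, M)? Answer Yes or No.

Backdoor paths from F to M (paths whose first edge points into F):
  P1: F <- L -> S -> M
  P2: F <- L -> R <- M
Condition 1 (no descendant of F in the set): FAILS — K is a descendant of F.
Condition 2 (every backdoor path blocked by {K, L}):
  P1: blocked at fork node L ∈ conditioning set.
  P2: blocked at fork node L ∈ conditioning set.
{K, L} does not satisfy the backdoor criterion.

No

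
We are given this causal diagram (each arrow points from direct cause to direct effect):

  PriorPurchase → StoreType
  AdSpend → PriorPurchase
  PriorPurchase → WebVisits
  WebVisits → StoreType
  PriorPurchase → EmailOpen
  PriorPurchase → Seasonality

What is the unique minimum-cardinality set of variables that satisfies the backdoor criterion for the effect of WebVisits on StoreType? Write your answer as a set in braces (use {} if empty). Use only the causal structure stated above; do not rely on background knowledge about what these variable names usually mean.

Variables eligible for adjustment (non-descendants of WebVisits, excluding WebVisits and StoreType): {AdSpend, EmailOpen, PriorPurchase, Seasonality}.
Backdoor paths from WebVisits to StoreType:
  P1: WebVisits <- PriorPurchase -> StoreType
The empty set is not sufficient: P1 (WebVisits <- PriorPurchase -> StoreType) has no collider blocking it and no conditioned non-collider, so it is open.
Try {PriorPurchase}:
  P1: blocked at fork node PriorPurchase ∈ conditioning set.
{PriorPurchase} contains no descendant of WebVisits and blocks every backdoor path.
No other singleton works — e.g. {AdSpend} leaves P1 open — so {PriorPurchase} is the unique smallest valid adjustment set.

{PriorPurchase}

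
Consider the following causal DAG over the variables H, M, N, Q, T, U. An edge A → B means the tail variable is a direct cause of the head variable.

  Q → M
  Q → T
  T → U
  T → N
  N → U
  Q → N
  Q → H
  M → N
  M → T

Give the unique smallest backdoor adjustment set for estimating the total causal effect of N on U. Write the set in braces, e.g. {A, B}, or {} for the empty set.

{T}

Variables eligible for adjustment (non-descendants of N, excluding N and U): {H, M, Q, T}.
Backdoor paths from N to U:
  P1: N <- Q -> M -> T -> U
  P2: N <- Q -> T -> U
  P3: N <- M <- Q -> T -> U
  P4: N <- M -> T -> U
  P5: N <- T -> U
The empty set is not sufficient: P1 (N <- Q -> M -> T -> U) has no collider blocking it and no conditioned non-collider, so it is open.
Try {T}:
  P1: blocked at chain node T ∈ conditioning set.
  P2: blocked at chain node T ∈ conditioning set.
  P3: blocked at chain node T ∈ conditioning set.
  P4: blocked at chain node T ∈ conditioning set.
  P5: blocked at fork node T ∈ conditioning set.
{T} contains no descendant of N and blocks every backdoor path.
No other singleton works — e.g. {Q} leaves P4 open — so {T} is the unique smallest valid adjustment set.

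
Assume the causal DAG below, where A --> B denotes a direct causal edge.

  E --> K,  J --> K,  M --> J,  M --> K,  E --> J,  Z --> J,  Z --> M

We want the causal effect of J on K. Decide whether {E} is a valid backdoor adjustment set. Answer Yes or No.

Backdoor paths from J to K (paths whose first edge points into J):
  P1: J <- Z -> M -> K
  P2: J <- M -> K
  P3: J <- E -> K
Condition 1 (no descendant of J in the set): holds — descendants of J are {K}; none are in {E}.
Condition 2 (every backdoor path blocked by {E}):
  P1: open — no interior node is in the conditioning set.
  P2: open — no interior node is in the conditioning set.
  P3: blocked at fork node E ∈ conditioning set.
{E} does not satisfy the backdoor criterion.

No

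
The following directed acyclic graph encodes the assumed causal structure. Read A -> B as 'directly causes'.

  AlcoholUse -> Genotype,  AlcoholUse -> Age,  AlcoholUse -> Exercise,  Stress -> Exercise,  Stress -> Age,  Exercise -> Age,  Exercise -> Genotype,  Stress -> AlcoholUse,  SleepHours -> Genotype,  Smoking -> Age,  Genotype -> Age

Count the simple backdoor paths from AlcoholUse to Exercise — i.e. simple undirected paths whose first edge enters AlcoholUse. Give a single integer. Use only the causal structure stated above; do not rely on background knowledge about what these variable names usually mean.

A backdoor path from AlcoholUse to Exercise is any simple undirected path whose first edge points into AlcoholUse (i.e. leaves AlcoholUse via a parent).
Parents of AlcoholUse: {Stress}.
Enumerating:
  P1: AlcoholUse <- Stress -> Exercise
  P2: AlcoholUse <- Stress -> Age <- Exercise
  P3: AlcoholUse <- Stress -> Age <- Genotype <- Exercise
That exhausts the simple backdoor paths. Count: 3.

3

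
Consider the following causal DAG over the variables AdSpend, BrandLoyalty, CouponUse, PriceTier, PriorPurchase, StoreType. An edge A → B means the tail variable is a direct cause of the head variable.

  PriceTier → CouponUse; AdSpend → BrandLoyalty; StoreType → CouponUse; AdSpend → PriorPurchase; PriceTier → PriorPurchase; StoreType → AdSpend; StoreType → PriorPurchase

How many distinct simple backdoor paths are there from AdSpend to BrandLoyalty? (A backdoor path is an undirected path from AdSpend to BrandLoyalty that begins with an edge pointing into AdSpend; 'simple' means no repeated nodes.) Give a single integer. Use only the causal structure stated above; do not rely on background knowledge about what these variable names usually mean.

A backdoor path from AdSpend to BrandLoyalty is any simple undirected path whose first edge points into AdSpend (i.e. leaves AdSpend via a parent).
Parents of AdSpend: {StoreType}.
No simple path from any parent of AdSpend reaches BrandLoyalty without revisiting AdSpend, so there are no backdoor paths.

0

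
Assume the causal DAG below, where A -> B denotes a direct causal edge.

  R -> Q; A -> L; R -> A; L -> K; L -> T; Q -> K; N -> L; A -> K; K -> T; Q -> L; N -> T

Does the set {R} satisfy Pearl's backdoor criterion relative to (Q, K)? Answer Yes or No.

Yes

Backdoor paths from Q to K (paths whose first edge points into Q):
  P1: Q <- R -> A -> L <- N -> T <- K
  P2: Q <- R -> A -> L -> K
  P3: Q <- R -> A -> L -> T <- K
  P4: Q <- R -> A -> K
Condition 1 (no descendant of Q in the set): holds — descendants of Q are {K, L, T}; none are in {R}.
Condition 2 (every backdoor path blocked by {R}):
  P1: blocked at fork node R ∈ conditioning set.
  P2: blocked at fork node R ∈ conditioning set.
  P3: blocked at fork node R ∈ conditioning set.
  P4: blocked at fork node R ∈ conditioning set.
{R} satisfies the backdoor criterion.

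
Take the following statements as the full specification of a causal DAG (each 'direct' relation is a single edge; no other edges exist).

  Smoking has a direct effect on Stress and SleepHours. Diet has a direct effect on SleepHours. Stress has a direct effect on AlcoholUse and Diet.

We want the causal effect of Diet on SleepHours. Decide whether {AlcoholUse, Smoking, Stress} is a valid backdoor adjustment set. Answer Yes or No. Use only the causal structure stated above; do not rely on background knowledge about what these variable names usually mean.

Yes

Backdoor paths from Diet to SleepHours (paths whose first edge points into Diet):
  P1: Diet <- Stress <- Smoking -> SleepHours
Condition 1 (no descendant of Diet in the set): holds — descendants of Diet are {SleepHours}; none are in {AlcoholUse, Smoking, Stress}.
Condition 2 (every backdoor path blocked by {AlcoholUse, Smoking, Stress}):
  P1: blocked at chain node Stress ∈ conditioning set.
{AlcoholUse, Smoking, Stress} satisfies the backdoor criterion.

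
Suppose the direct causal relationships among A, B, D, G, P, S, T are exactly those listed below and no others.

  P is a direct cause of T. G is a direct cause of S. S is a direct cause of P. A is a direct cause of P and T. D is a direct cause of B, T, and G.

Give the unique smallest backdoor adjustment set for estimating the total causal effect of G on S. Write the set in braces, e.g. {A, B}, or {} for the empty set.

Variables eligible for adjustment (non-descendants of G, excluding G and S): {A, B, D}.
Backdoor paths from G to S:
  P1: G <- D -> T <- A -> P <- S
  P2: G <- D -> T <- P <- S
Each backdoor path contains an unconditioned collider, so every path is already blocked with the empty conditioning set:
  P1: blocked at collider T (neither it nor any descendant is in the conditioning set).
  P2: blocked at collider T (neither it nor any descendant is in the conditioning set).
The empty set is therefore the unique smallest valid set.

{}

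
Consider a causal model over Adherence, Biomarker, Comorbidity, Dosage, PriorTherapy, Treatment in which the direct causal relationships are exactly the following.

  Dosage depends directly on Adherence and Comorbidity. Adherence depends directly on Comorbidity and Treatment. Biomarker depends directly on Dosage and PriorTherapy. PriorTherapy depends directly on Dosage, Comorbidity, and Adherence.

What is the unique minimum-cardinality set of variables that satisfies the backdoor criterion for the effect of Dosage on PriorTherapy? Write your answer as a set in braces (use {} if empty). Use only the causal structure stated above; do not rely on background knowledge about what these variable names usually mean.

{Adherence, Comorbidity}

Variables eligible for adjustment (non-descendants of Dosage, excluding Dosage and PriorTherapy): {Adherence, Comorbidity, Treatment}.
Backdoor paths from Dosage to PriorTherapy:
  P1: Dosage <- Comorbidity -> Adherence -> PriorTherapy
  P2: Dosage <- Comorbidity -> PriorTherapy
  P3: Dosage <- Adherence <- Comorbidity -> PriorTherapy
  P4: Dosage <- Adherence -> PriorTherapy
The empty set is not sufficient: P1 (Dosage <- Comorbidity -> Adherence -> PriorTherapy) has no collider blocking it and no conditioned non-collider, so it is open.
Try {Adherence, Comorbidity}:
  P1: blocked at fork node Comorbidity ∈ conditioning set.
  P2: blocked at fork node Comorbidity ∈ conditioning set.
  P3: blocked at chain node Adherence ∈ conditioning set.
  P4: blocked at fork node Adherence ∈ conditioning set.
{Adherence, Comorbidity} contains no descendant of Dosage and blocks every backdoor path.
Every element of {Adherence, Comorbidity} is needed (dropping Adherence leaves P4 open; dropping Comorbidity leaves P2 open), so no proper subset is valid.
Among all size-2 subsets of the eligible variables, only {Adherence, Comorbidity} blocks every backdoor path, so it is the unique smallest valid adjustment set.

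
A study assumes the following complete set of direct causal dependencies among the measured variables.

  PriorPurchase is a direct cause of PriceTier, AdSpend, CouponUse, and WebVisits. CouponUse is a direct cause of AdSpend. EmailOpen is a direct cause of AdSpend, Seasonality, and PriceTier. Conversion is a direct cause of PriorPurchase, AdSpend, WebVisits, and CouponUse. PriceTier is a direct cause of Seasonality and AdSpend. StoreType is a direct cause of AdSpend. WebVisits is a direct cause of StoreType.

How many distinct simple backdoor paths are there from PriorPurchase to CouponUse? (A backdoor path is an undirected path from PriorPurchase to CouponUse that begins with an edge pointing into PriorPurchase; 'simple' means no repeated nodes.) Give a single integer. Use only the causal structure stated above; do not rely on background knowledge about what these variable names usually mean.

A backdoor path from PriorPurchase to CouponUse is any simple undirected path whose first edge points into PriorPurchase (i.e. leaves PriorPurchase via a parent).
Parents of PriorPurchase: {Conversion}.
Enumerating:
  P1: PriorPurchase <- Conversion -> CouponUse
  P2: PriorPurchase <- Conversion -> WebVisits -> StoreType -> AdSpend <- CouponUse
  P3: PriorPurchase <- Conversion -> AdSpend <- CouponUse
That exhausts the simple backdoor paths. Count: 3.

3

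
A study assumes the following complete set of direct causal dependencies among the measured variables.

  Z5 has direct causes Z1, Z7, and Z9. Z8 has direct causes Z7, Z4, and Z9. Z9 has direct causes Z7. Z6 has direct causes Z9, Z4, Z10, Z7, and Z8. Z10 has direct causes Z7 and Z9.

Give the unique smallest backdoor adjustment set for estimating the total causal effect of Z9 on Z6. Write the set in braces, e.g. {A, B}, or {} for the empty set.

Variables eligible for adjustment (non-descendants of Z9, excluding Z9 and Z6): {Z1, Z4, Z7}.
Backdoor paths from Z9 to Z6:
  P1: Z9 <- Z7 -> Z10 -> Z6
  P2: Z9 <- Z7 -> Z8 <- Z4 -> Z6
  P3: Z9 <- Z7 -> Z8 -> Z6
  P4: Z9 <- Z7 -> Z6
The empty set is not sufficient: P1 (Z9 <- Z7 -> Z10 -> Z6) has no collider blocking it and no conditioned non-collider, so it is open.
Try {Z7}:
  P1: blocked at fork node Z7 ∈ conditioning set.
  P2: blocked at fork node Z7 ∈ conditioning set.
  P3: blocked at fork node Z7 ∈ conditioning set.
  P4: blocked at fork node Z7 ∈ conditioning set.
{Z7} contains no descendant of Z9 and blocks every backdoor path.
No other singleton works — e.g. {Z1} leaves P1 open — so {Z7} is the unique smallest valid adjustment set.

{Z7}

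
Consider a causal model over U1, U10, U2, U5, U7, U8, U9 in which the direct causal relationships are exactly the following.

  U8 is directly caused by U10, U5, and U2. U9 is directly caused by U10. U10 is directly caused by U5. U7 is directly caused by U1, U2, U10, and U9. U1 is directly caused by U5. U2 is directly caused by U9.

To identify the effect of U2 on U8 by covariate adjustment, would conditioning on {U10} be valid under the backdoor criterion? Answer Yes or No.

Yes

Backdoor paths from U2 to U8 (paths whose first edge points into U2):
  P1: U2 <- U9 <- U10 <- U5 -> U8
  P2: U2 <- U9 <- U10 -> U8
  P3: U2 <- U9 <- U10 -> U7 <- U1 <- U5 -> U8
  P4: U2 <- U9 -> U7 <- U10 <- U5 -> U8
  P5: U2 <- U9 -> U7 <- U10 -> U8
  P6: U2 <- U9 -> U7 <- U1 <- U5 -> U10 -> U8
  P7: U2 <- U9 -> U7 <- U1 <- U5 -> U8
Condition 1 (no descendant of U2 in the set): holds — descendants of U2 are {U7, U8}; none are in {U10}.
Condition 2 (every backdoor path blocked by {U10}):
  P1: blocked at chain node U10 ∈ conditioning set.
  P2: blocked at fork node U10 ∈ conditioning set.
  P3: blocked at fork node U10 ∈ conditioning set.
  P4: blocked at collider U7 (neither it nor any descendant is in the conditioning set).
  P5: blocked at collider U7 (neither it nor any descendant is in the conditioning set).
  P6: blocked at collider U7 (neither it nor any descendant is in the conditioning set).
  P7: blocked at collider U7 (neither it nor any descendant is in the conditioning set).
{U10} satisfies the backdoor criterion.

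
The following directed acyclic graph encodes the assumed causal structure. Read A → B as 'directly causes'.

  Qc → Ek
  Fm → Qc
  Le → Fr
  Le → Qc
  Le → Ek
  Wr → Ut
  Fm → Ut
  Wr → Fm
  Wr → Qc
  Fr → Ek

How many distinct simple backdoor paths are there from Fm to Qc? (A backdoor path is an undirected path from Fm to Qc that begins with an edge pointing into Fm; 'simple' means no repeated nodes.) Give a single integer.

A backdoor path from Fm to Qc is any simple undirected path whose first edge points into Fm (i.e. leaves Fm via a parent).
Parents of Fm: {Wr}.
Enumerating:
  P1: Fm <- Wr -> Qc
That exhausts the simple backdoor paths. Count: 1.

1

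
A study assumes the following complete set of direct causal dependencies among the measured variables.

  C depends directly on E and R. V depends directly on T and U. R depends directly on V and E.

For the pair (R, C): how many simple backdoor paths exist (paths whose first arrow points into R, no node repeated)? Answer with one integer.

A backdoor path from R to C is any simple undirected path whose first edge points into R (i.e. leaves R via a parent).
Parents of R: {E, V}.
Enumerating:
  P1: R <- E -> C
That exhausts the simple backdoor paths. Count: 1.

1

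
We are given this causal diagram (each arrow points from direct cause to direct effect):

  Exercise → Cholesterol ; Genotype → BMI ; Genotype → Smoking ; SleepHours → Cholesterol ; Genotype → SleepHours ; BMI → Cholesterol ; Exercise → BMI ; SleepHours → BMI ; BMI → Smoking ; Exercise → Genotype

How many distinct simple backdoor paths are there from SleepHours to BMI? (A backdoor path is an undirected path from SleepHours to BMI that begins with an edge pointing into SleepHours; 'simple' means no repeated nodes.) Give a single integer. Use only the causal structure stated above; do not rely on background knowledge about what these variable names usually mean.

4

A backdoor path from SleepHours to BMI is any simple undirected path whose first edge points into SleepHours (i.e. leaves SleepHours via a parent).
Parents of SleepHours: {Genotype}.
Enumerating:
  P1: SleepHours <- Genotype <- Exercise -> BMI
  P2: SleepHours <- Genotype <- Exercise -> Cholesterol <- BMI
  P3: SleepHours <- Genotype -> BMI
  P4: SleepHours <- Genotype -> Smoking <- BMI
That exhausts the simple backdoor paths. Count: 4.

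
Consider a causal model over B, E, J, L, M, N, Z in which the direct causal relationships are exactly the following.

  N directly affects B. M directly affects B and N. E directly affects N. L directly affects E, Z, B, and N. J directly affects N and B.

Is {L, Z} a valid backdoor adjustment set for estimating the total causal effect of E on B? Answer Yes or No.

Yes

Backdoor paths from E to B (paths whose first edge points into E):
  P1: E <- L -> N <- J -> B
  P2: E <- L -> N <- M -> B
  P3: E <- L -> N -> B
  P4: E <- L -> B
Condition 1 (no descendant of E in the set): holds — descendants of E are {B, N}; none are in {L, Z}.
Condition 2 (every backdoor path blocked by {L, Z}):
  P1: blocked at fork node L ∈ conditioning set.
  P2: blocked at fork node L ∈ conditioning set.
  P3: blocked at fork node L ∈ conditioning set.
  P4: blocked at fork node L ∈ conditioning set.
{L, Z} satisfies the backdoor criterion.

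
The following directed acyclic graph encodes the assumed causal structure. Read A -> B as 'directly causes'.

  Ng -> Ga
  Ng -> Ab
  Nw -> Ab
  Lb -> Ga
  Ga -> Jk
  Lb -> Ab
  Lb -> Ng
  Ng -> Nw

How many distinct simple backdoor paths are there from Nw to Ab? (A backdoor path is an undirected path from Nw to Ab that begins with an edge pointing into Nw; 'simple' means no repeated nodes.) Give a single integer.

A backdoor path from Nw to Ab is any simple undirected path whose first edge points into Nw (i.e. leaves Nw via a parent).
Parents of Nw: {Ng}.
Enumerating:
  P1: Nw <- Ng <- Lb -> Ab
  P2: Nw <- Ng -> Ga <- Lb -> Ab
  P3: Nw <- Ng -> Ab
That exhausts the simple backdoor paths. Count: 3.

3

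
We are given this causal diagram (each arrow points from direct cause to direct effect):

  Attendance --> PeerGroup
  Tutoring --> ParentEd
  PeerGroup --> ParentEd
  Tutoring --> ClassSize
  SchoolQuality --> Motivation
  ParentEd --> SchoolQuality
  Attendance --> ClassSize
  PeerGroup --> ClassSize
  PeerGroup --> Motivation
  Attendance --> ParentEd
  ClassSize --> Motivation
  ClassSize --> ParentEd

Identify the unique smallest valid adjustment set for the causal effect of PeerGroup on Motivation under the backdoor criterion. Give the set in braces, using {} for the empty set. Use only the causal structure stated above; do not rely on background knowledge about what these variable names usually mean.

Variables eligible for adjustment (non-descendants of PeerGroup, excluding PeerGroup and Motivation): {Attendance, Tutoring}.
Backdoor paths from PeerGroup to Motivation:
  P1: PeerGroup <- Attendance -> ClassSize <- Tutoring -> ParentEd -> SchoolQuality -> Motivation
  P2: PeerGroup <- Attendance -> ClassSize -> ParentEd -> SchoolQuality -> Motivation
  P3: PeerGroup <- Attendance -> ClassSize -> Motivation
  P4: PeerGroup <- Attendance -> ParentEd <- Tutoring -> ClassSize -> Motivation
  P5: PeerGroup <- Attendance -> ParentEd <- ClassSize -> Motivation
  P6: PeerGroup <- Attendance -> ParentEd -> SchoolQuality -> Motivation
The empty set is not sufficient: P2 (PeerGroup <- Attendance -> ClassSize -> ParentEd -> SchoolQuality -> Motivation) has no collider blocking it and no conditioned non-collider, so it is open.
Try {Attendance}:
  P1: blocked at fork node Attendance ∈ conditioning set.
  P2: blocked at fork node Attendance ∈ conditioning set.
  P3: blocked at fork node Attendance ∈ conditioning set.
  P4: blocked at fork node Attendance ∈ conditioning set.
  P5: blocked at fork node Attendance ∈ conditioning set.
  P6: blocked at fork node Attendance ∈ conditioning set.
{Attendance} contains no descendant of PeerGroup and blocks every backdoor path.
No other singleton works — e.g. {Tutoring} leaves P2 open — so {Attendance} is the unique smallest valid adjustment set.

{Attendance}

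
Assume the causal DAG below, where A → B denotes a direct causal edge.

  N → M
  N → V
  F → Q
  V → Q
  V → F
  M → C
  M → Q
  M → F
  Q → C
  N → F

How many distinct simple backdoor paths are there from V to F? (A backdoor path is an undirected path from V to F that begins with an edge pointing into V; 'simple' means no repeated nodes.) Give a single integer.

A backdoor path from V to F is any simple undirected path whose first edge points into V (i.e. leaves V via a parent).
Parents of V: {N}.
Enumerating:
  P1: V <- N -> M -> F
  P2: V <- N -> M -> Q <- F
  P3: V <- N -> M -> C <- Q <- F
  P4: V <- N -> F
That exhausts the simple backdoor paths. Count: 4.

4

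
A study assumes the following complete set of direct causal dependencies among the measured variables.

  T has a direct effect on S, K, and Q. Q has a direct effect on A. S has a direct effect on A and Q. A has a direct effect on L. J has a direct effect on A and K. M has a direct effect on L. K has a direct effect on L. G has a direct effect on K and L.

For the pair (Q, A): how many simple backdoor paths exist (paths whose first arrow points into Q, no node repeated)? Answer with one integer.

A backdoor path from Q to A is any simple undirected path whose first edge points into Q (i.e. leaves Q via a parent).
Parents of Q: {S, T}.
Enumerating:
  P1: Q <- T -> S -> A
  P2: Q <- T -> K <- G -> L <- A
  P3: Q <- T -> K <- J -> A
  P4: Q <- T -> K -> L <- A
  P5: Q <- S <- T -> K <- G -> L <- A
  P6: Q <- S <- T -> K <- J -> A
  P7: Q <- S <- T -> K -> L <- A
  P8: Q <- S -> A
That exhausts the simple backdoor paths. Count: 8.

8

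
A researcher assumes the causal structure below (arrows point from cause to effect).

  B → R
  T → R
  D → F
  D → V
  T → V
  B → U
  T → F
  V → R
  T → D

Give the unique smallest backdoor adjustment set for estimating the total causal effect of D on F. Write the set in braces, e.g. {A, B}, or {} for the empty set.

{T}

Variables eligible for adjustment (non-descendants of D, excluding D and F): {B, T, U}.
Backdoor paths from D to F:
  P1: D <- T -> F
The empty set is not sufficient: P1 (D <- T -> F) has no collider blocking it and no conditioned non-collider, so it is open.
Try {T}:
  P1: blocked at fork node T ∈ conditioning set.
{T} contains no descendant of D and blocks every backdoor path.
No other singleton works — e.g. {B} leaves P1 open — so {T} is the unique smallest valid adjustment set.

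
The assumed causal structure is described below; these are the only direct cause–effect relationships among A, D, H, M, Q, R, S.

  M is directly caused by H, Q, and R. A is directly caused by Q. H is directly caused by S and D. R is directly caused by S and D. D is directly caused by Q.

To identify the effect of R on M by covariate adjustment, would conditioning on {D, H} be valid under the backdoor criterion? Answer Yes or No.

Yes

Backdoor paths from R to M (paths whose first edge points into R):
  P1: R <- S -> H <- D <- Q -> M
  P2: R <- S -> H -> M
  P3: R <- D <- Q -> M
  P4: R <- D -> H -> M
Condition 1 (no descendant of R in the set): holds — descendants of R are {M}; none are in {D, H}.
Condition 2 (every backdoor path blocked by {D, H}):
  P1: blocked at chain node D ∈ conditioning set.
  P2: blocked at chain node H ∈ conditioning set.
  P3: blocked at chain node D ∈ conditioning set.
  P4: blocked at fork node D ∈ conditioning set.
{D, H} satisfies the backdoor criterion.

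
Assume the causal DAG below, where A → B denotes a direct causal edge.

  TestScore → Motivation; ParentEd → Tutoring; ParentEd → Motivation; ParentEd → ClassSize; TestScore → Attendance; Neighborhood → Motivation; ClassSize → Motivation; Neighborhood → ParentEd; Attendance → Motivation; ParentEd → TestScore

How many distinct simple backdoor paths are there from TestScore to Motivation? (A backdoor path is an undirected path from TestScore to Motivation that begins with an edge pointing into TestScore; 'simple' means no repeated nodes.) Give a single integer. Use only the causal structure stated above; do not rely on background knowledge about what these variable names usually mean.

3

A backdoor path from TestScore to Motivation is any simple undirected path whose first edge points into TestScore (i.e. leaves TestScore via a parent).
Parents of TestScore: {ParentEd}.
Enumerating:
  P1: TestScore <- ParentEd <- Neighborhood -> Motivation
  P2: TestScore <- ParentEd -> ClassSize -> Motivation
  P3: TestScore <- ParentEd -> Motivation
That exhausts the simple backdoor paths. Count: 3.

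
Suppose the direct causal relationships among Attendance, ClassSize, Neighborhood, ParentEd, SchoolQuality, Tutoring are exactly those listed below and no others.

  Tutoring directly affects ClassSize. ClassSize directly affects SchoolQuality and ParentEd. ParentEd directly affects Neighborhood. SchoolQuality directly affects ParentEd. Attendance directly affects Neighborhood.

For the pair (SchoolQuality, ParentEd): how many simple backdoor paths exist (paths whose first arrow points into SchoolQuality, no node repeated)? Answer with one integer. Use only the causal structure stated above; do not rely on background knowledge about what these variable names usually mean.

A backdoor path from SchoolQuality to ParentEd is any simple undirected path whose first edge points into SchoolQuality (i.e. leaves SchoolQuality via a parent).
Parents of SchoolQuality: {ClassSize}.
Enumerating:
  P1: SchoolQuality <- ClassSize -> ParentEd
That exhausts the simple backdoor paths. Count: 1.

1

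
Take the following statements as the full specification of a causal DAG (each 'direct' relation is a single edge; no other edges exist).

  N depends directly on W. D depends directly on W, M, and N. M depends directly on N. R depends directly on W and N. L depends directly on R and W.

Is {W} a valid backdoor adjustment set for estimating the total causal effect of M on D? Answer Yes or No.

No

Backdoor paths from M to D (paths whose first edge points into M):
  P1: M <- N <- W -> D
  P2: M <- N -> R <- W -> D
  P3: M <- N -> R -> L <- W -> D
  P4: M <- N -> D
Condition 1 (no descendant of M in the set): holds — descendants of M are {D}; none are in {W}.
Condition 2 (every backdoor path blocked by {W}):
  P1: blocked at fork node W ∈ conditioning set.
  P2: blocked at collider R (neither it nor any descendant is in the conditioning set).
  P3: blocked at collider L (neither it nor any descendant is in the conditioning set).
  P4: open — no interior node is in the conditioning set.
{W} does not satisfy the backdoor criterion.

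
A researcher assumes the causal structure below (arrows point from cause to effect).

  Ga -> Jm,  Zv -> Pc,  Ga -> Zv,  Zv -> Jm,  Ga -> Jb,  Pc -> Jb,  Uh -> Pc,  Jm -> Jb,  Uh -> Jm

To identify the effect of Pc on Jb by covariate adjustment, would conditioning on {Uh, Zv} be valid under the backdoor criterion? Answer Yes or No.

Backdoor paths from Pc to Jb (paths whose first edge points into Pc):
  P1: Pc <- Zv <- Ga -> Jm -> Jb
  P2: Pc <- Zv <- Ga -> Jb
  P3: Pc <- Zv -> Jm <- Ga -> Jb
  P4: Pc <- Zv -> Jm -> Jb
  P5: Pc <- Uh -> Jm <- Ga -> Jb
  P6: Pc <- Uh -> Jm <- Zv <- Ga -> Jb
  P7: Pc <- Uh -> Jm -> Jb
Condition 1 (no descendant of Pc in the set): holds — descendants of Pc are {Jb}; none are in {Uh, Zv}.
Condition 2 (every backdoor path blocked by {Uh, Zv}):
  P1: blocked at chain node Zv ∈ conditioning set.
  P2: blocked at chain node Zv ∈ conditioning set.
  P3: blocked at fork node Zv ∈ conditioning set.
  P4: blocked at fork node Zv ∈ conditioning set.
  P5: blocked at fork node Uh ∈ conditioning set.
  P6: blocked at fork node Uh ∈ conditioning set.
  P7: blocked at fork node Uh ∈ conditioning set.
{Uh, Zv} satisfies the backdoor criterion.

Yes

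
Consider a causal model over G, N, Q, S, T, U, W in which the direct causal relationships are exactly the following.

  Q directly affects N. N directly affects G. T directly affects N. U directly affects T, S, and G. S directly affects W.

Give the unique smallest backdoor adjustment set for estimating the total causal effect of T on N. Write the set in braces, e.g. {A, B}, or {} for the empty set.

Variables eligible for adjustment (non-descendants of T, excluding T and N): {Q, S, U, W}.
Backdoor paths from T to N:
  P1: T <- U -> G <- N
Each backdoor path contains an unconditioned collider, so every path is already blocked with the empty conditioning set:
  P1: blocked at collider G (neither it nor any descendant is in the conditioning set).
The empty set is therefore the unique smallest valid set.

{}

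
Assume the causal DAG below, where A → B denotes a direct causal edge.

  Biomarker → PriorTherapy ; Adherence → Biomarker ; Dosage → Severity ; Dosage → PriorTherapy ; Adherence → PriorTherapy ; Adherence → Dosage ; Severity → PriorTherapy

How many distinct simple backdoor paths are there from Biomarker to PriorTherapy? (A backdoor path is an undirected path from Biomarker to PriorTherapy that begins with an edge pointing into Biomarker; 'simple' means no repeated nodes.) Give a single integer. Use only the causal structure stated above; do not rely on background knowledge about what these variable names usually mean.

A backdoor path from Biomarker to PriorTherapy is any simple undirected path whose first edge points into Biomarker (i.e. leaves Biomarker via a parent).
Parents of Biomarker: {Adherence}.
Enumerating:
  P1: Biomarker <- Adherence -> Dosage -> Severity -> PriorTherapy
  P2: Biomarker <- Adherence -> Dosage -> PriorTherapy
  P3: Biomarker <- Adherence -> PriorTherapy
That exhausts the simple backdoor paths. Count: 3.

3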